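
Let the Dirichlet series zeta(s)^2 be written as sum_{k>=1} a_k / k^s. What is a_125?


The Dirichlet convolution of the constant function 1 with itself gives (1 * 1)(k) = sum_{d | k} 1 = d(k), the number of positive divisors of k.
Since zeta(s) = sum_{k>=1} 1/k^s, we have zeta(s)^2 = sum_{k>=1} d(k)/k^s, so a_k = d(k).
For k = 125: the divisors are 1, 5, 25, 125.
Count = 4.

4


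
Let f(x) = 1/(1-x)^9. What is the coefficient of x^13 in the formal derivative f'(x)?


Differentiate: d/dx [ 1/(1-x)^r ] = r / (1-x)^(r+1).
Here r = 9, so f'(x) = 9 / (1-x)^10.
The expansion of 1/(1-x)^(r+1) has coefficient of x^n equal to C(n+r, r).
So the coefficient of x^13 in f'(x) is
9 * C(22, 9) = 9 * 497420 = 4476780

4476780


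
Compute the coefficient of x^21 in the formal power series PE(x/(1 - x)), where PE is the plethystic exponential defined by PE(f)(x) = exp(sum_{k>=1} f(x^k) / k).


For f(x) = x/(1 - x) we have
sum_{k>=1} f(x^k) / k = sum_{k>=1} (1/k) * x^k / (1 - x^k) = sum_{k, m >= 1} x^(k m) / k,
which after exponentiating simplifies to
PE(x/(1 - x)) = prod_{k>=1} 1 / (1 - x^k).
This is the generating function for the partition function p(n), so the coefficient of x^21 is p(21).
Computing p(21) by dynamic programming over parts 1, 2, ..., 21: p(21) = 792.

792


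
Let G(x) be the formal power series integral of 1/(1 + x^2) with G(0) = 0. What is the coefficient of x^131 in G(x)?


1/(1 + x^2) = sum_{j>=0} (-1)^j x^(2j). Integrating termwise with G(0) = 0:
G(x) = sum_{j>=0} (-1)^j x^(2j+1) / (2j+1) = arctan(x).
Only odd powers are nonzero. For x^131 write 131 = 2*65 + 1, giving
(-1)^65 / 131 = -1/131 = -1/131.

-1/131


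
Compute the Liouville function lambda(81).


The Liouville function is lambda(k) = (-1)^Omega(k), where Omega(k) counts the prime factors of k with multiplicity.
Factoring: 81 = 3 * 3 * 3 * 3, so Omega(81) = 4.
lambda(81) = (-1)^4 = 1.

1


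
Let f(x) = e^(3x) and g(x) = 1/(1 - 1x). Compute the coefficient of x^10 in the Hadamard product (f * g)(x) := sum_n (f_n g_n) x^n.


Expanding: f_k = 3^k/k! (from e^(3x)) and g_k = 1^k (from 1/(1 - 1x)). So the Hadamard coefficient (f * g)_k = 3^k 1^k / k! = (3)^k / k!.
For k = 10: 3^10/10! = 59049/3628800 = 729/44800.

729/44800


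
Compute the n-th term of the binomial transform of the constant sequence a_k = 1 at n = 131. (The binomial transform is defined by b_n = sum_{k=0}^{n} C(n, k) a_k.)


With a_k = 1 for all k, b_n = sum_{k=0}^{n} C(n, k) = 2^n by the binomial theorem.
For n = 131: 2^131 = 2722258935367507707706996859454145691648.

2722258935367507707706996859454145691648


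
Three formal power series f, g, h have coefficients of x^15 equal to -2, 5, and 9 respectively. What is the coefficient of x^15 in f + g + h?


Series addition is componentwise:
-2 + 5 + 9
= 12

12


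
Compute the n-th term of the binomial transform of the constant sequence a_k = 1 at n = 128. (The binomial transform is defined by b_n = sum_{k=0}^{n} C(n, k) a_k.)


With a_k = 1 for all k, b_n = sum_{k=0}^{n} C(n, k) = 2^n by the binomial theorem.
For n = 128: 2^128 = 340282366920938463463374607431768211456.

340282366920938463463374607431768211456


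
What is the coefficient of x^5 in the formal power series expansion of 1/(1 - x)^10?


The negative binomial / multiset identity is
1/(1 - x)^r = sum_{k>=0} C(k + r - 1, r - 1) x^k.
Here r = 10 and k = 5, so the coefficient is
C(5 + 9, 9) = C(14, 9)
= 2002

2002


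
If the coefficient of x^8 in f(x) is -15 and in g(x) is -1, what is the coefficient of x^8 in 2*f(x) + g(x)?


Scalar multiplication scales coefficients: 2 * -15 = -30.
Then add the g coefficient: -30 + -1
= -31

-31


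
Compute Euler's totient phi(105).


phi(n) counts integers in [1, n] coprime to n. Using the multiplicative formula phi(n) = n * prod_{p | n} (1 - 1/p):
105 = 3 * 5 * 7, so
phi(105) = 105 * (1 - 1/3) * (1 - 1/5) * (1 - 1/7) = 48.

48


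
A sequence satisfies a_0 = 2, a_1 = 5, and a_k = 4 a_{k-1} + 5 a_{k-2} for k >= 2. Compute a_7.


The characteristic equation is t^2 - 4 t - 5 = 0, with roots r_1 = 5 and r_2 = -1 (so c_1 = r_1 + r_2, c_2 = -r_1 r_2 as required).
One can use the closed form a_n = A r_1^n + B r_2^n, but direct iteration is more reliable:
a_0 = 2, a_1 = 5, a_2 = 30, a_3 = 145, a_4 = 730, a_5 = 3645, a_6 = 18230, a_7 = 91145.
So a_7 = 91145.

91145


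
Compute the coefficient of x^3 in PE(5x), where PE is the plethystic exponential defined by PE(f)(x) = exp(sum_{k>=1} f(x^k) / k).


With f(x) = 5x, the exponent is sum_{k>=1} 5 x^k / k = 5 * (-ln(1 - x)). Exponentiating:
PE(5x) = exp(-5 ln(1 - x)) = 1/(1 - x)^5.
By the negative binomial expansion, [x^n] 1/(1 - x)^5 = C(n + 4, 4).
For n = 3: C(7, 4) = 35.

35


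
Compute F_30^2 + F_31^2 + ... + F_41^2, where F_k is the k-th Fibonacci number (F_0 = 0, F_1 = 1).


There is a standard identity sum_{k=0}^{N} F_k^2 = F_N * F_{N+1} (proved inductively from the telescoping relation F_k^2 = F_k F_{k+1} - F_{k-1} F_k). Then
sum_{k=30}^{41} F_k^2 = F_41 F_42 - F_29 F_30.
Computing: F_41 = 165580141, F_42 = 267914296, F_29 = 514229, F_30 = 832040.
Sum = 165580141 * 267914296 - 514229 * 832040 = 44360859048498576.

44360859048498576


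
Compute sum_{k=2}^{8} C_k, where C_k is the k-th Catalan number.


C_2 through C_8: 2, 5, 14, 42, 132, 429, 1430
Sum = 2 + 5 + 14 + 42 + 132 + 429 + 1430
= 2054

2054


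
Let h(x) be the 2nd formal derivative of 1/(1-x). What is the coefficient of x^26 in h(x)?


Differentiating 2 times: d^2/dx^2 [1/(1-x)] = 2!/(1-x)^3.
The expansion 1/(1-x)^3 = sum_{k>=0} C(k+2, 2) x^k, so the coefficient of x^n in 2!/(1-x)^3 is 2! * C(n+2, 2).
For n = 26: 2 * C(28, 2) = 2 * 378 = 756

756


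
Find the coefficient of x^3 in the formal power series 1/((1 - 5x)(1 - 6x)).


By partial fractions or Cauchy convolution:
The coefficient equals sum_{k=0}^{3} 5^k * 6^(3-k).
= 671

671


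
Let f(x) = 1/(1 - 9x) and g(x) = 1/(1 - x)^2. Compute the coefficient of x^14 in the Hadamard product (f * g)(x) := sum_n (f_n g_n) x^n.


f has coefficients f_k = 9^k. For g = 1/(1 - x)^2 the coefficient is g_k = C(k + 1, 1) = k + 1. The Hadamard coefficient is (f * g)_k = 9^k * (k + 1).
For k = 14: 9^14 * 15 = 22876792454961 * 15 = 343151886824415.

343151886824415


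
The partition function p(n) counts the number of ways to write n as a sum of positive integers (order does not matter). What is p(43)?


Using the generating function prod_{k>=1} 1/(1-x^k), we compute p(43).
By dynamic programming over parts 1 through 43:
p(43) = 63261

63261


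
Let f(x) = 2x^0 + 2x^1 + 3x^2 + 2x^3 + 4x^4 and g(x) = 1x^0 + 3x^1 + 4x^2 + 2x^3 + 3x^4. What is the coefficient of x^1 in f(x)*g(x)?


Cauchy product at x^1:
2*3 + 2*1
= 8

8


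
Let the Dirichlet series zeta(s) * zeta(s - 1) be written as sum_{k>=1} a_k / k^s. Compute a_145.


Convolution gives a_k = sum_{d | k} d * 1 = sum_{d | k} d = sigma(k), the sum of positive divisors of k.
For k = 145, the divisors are 1, 5, 29, 145, so
sigma(145) = 1 + 5 + 29 + 145 = 180.

180


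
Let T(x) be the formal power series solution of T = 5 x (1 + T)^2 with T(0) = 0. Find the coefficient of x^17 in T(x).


Apply the Lagrange inversion formula: if T = 5 x * phi(T) with phi(t) = (1 + t)^2, then [x^n] T = 5^n * (1/n) [t^(n-1)] phi(t)^n = 5^n * (1/n) [t^(n-1)] (1 + t)^(2n) = 5^n * (1/n) C(2n, n-1).
Using the identity C(2n, n-1) = C(2n, n) * n / (n+1), the unscaled factor equals C(2n, n) / (n+1) = C_n, the n-th Catalan number.
For n = 17: C_17 = C(34, 17) / 18 = 2333606220/18 = 129644790.
With the 5^17 = 762939453125 factor, the coefficient is 762939453125 * 129644790 = 98911125183105468750.

98911125183105468750


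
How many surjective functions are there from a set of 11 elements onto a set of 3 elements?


By inclusion-exclusion on which target elements are missed, the number of surjections from an n-set onto a k-set is
surj(n, k) = sum_{j=0}^{k} (-1)^j C(k, j) (k - j)^n.
Equivalently surj(n, k) = k! * S(n, k), where S(n, k) is the Stirling number of the second kind.
For n = 11, k = 3:
S(11, 3) = 28501, so
surj = 3! * 28501 = 6 * 28501 = 171006.

171006


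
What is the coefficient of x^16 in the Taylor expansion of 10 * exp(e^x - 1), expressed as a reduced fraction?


exp(e^x - 1) = sum_{k>=0} Bell_k x^k / k!, where Bell_k is the k-th Bell number.
So the coefficient of x^16 is 10 * Bell_16 / 16!.
Computing: Bell_16 = 10480142147 and 16! = 20922789888000, giving
10 * 10480142147/20922789888000 = 10480142147/2092278988800.

10480142147/2092278988800


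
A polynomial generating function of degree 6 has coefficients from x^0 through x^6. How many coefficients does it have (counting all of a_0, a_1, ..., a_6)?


A polynomial of degree 6 takes the form a_0 + a_1 x + ... + a_6 x^6.
The number of coefficients is 6 + 1 = 7.

7


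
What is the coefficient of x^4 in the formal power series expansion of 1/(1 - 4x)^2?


The general identity 1/(1 - c x)^r = sum_{k>=0} c^k C(k + r - 1, r - 1) x^k follows by substituting y = c x into 1/(1 - y)^r = sum_{k>=0} C(k + r - 1, r - 1) y^k.
For c = 4, r = 2, k = 4:
4^4 * C(5, 1) = 256 * 5 = 1280.

1280


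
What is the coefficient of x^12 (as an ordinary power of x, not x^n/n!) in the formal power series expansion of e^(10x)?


The exponential series is e^y = sum_{k>=0} y^k / k!. Substituting y = 10x gives
e^(10x) = sum_{k>=0} 10^k x^k / k!.
So the coefficient of x^n is a^n/n! with a = 10, n = 12:
10^12 / 12! = 1000000000000/479001600 = 39062500/18711

39062500/18711


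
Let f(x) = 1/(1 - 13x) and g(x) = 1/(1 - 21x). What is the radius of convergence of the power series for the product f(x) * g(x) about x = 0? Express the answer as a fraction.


The radius of 1/(1 - 13x) is 1/13 (nearest singularity at x = 1/13), and the radius of 1/(1 - 21x) is 1/21.
The product f(x)*g(x) = 1/((1 - 13x)(1 - 21x)) has singularities at both 1/13 and 1/21, so its radius of convergence is the distance to the nearest one:
min(1/13, 1/21) = 1/21.

1/21


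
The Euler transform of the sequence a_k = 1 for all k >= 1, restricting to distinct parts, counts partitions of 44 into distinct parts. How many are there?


Partitions of 44 into distinct parts can be computed via generating function.
Product (1+x)(1+x^2)(1+x^3)...
The coefficient of x^44 = 1816

1816


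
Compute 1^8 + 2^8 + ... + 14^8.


This power sum has a closed form given by Faulhaber's formula
sum_{k=1}^{m} k^p = (1 / (p + 1)) * sum_{j=0}^{p} C(p + 1, j) B_j m^(p + 1 - j),
but for small m direct computation is fastest:
1 + 256 + 6561 + 65536 + 390625 + 1679616 + 5764801 + 16777216 + 43046721 + 100000000 + 214358881 + 429981696 + 815730721 + 1475789056 = 3103591687.

3103591687


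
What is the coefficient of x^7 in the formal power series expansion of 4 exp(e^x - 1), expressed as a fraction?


exp(e^x - 1) is the exponential generating function for the Bell numbers Bell_k: exp(e^x - 1) = sum_{k>=0} Bell_k x^k / k!.
So the coefficient of x^7 in 4 exp(e^x - 1) is 4 Bell_7 / 7!.
Computing: Bell_7 = 877 and 7! = 5040, giving
4 * 877/5040 = 877/1260.

877/1260


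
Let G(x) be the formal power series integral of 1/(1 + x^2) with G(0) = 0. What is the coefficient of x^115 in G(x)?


1/(1 + x^2) = sum_{j>=0} (-1)^j x^(2j). Integrating termwise with G(0) = 0:
G(x) = sum_{j>=0} (-1)^j x^(2j+1) / (2j+1) = arctan(x).
Only odd powers are nonzero. For x^115 write 115 = 2*57 + 1, giving
(-1)^57 / 115 = -1/115 = -1/115.

-1/115


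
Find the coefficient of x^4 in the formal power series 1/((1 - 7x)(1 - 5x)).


By partial fractions or Cauchy convolution:
The coefficient equals sum_{k=0}^{4} 7^k * 5^(4-k).
= 6841

6841


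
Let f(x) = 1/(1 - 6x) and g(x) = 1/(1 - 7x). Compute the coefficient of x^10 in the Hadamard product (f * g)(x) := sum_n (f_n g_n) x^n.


f has coefficients f_k = 6^k and g has coefficients g_k = 7^k, so the Hadamard product has coefficient (f*g)_k = 6^k * 7^k = 42^k.
For k = 10: 42^10 = 17080198121677824.

17080198121677824


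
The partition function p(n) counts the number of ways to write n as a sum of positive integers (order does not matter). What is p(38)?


Using the generating function prod_{k>=1} 1/(1-x^k), we compute p(38).
By dynamic programming over parts 1 through 38:
p(38) = 26015

26015


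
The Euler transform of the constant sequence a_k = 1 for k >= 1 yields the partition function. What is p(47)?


The Euler transform converts the sequence a_k = 1 into the number of integer partitions.
Using the recurrence or dynamic programming:
p(47) = 124754

124754


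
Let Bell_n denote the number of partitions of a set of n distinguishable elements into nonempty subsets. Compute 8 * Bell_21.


Bell_21 can be computed from the Bell triangle or from Dobinski's identity Bell_n = (1/e) * sum_{k>=0} k^n / k!.
Computing Bell_21 = 474869816156751.
Then 8 * 474869816156751 = 3798958529254008.

3798958529254008


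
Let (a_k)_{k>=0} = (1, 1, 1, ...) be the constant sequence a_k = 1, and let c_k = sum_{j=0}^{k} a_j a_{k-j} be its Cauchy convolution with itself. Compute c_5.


Since a_j = 1 for all j >= 0, the convolution sum becomes
c_k = sum_{j=0}^{k} 1 * 1 = 1 * (k + 1).
Equivalently, the generating function of (a_k) is 1/(1 - x) and its square is 1/(1 - x)^2 = sum_{k>=0} 1(k + 1) x^k.
For k = 5: 1 * 6 = 6.

6


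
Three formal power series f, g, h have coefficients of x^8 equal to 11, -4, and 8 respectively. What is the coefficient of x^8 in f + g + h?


Series addition is componentwise:
11 + -4 + 8
= 15

15


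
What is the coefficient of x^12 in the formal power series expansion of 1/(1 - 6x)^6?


The general identity 1/(1 - c x)^r = sum_{k>=0} c^k C(k + r - 1, r - 1) x^k follows by substituting y = c x into 1/(1 - y)^r = sum_{k>=0} C(k + r - 1, r - 1) y^k.
For c = 6, r = 6, k = 12:
6^12 * C(17, 5) = 2176782336 * 6188 = 13469929095168.

13469929095168


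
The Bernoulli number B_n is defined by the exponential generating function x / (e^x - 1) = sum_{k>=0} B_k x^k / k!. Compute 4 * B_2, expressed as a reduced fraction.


Bernoulli numbers can also be computed recursively via B_0 = 1 and sum_{j=0}^{m} C(m+1, j) B_j = 0 for m >= 1. Odd-index Bernoulli numbers vanish for k >= 3.
Computing B_2 = 1/6, so 4 * B_2 = 4 * 1/6 = 2/3.

2/3


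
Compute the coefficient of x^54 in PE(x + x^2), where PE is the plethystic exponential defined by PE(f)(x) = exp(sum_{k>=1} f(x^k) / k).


With f(x) = x + x^2, the exponent is sum_{k>=1} (x^k + x^(2k)) / k = -ln(1 - x) - ln(1 - x^2). Exponentiating:
PE(x + x^2) = 1 / ((1 - x)(1 - x^2)).
This is the generating function for partitions of n into parts of size 1 or 2. The number of 2's can be any j in 0..27, and the rest are 1's, so
[x^54] = floor(54/2) + 1 = 28.

28


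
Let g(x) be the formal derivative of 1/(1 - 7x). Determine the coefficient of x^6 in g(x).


Differentiate termwise: d/dx sum_{k>=0} 7^k x^k = sum_{k>=1} k 7^k x^(k-1) = sum_{j>=0} (j+1) 7^(j+1) x^j.
Equivalently, d/dx [1/(1 - 7x)] = 7/(1 - 7x)^2.
For j = 6: 7 * 7^7 = 7 * 823543 = 5764801.

5764801


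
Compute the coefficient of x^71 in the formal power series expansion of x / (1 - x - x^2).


Let f(x) = sum_{k>=0} a_k x^k. Multiplying f(x) * (1 - x - x^2) = x and matching coefficients gives a_0 = 0, a_1 = 1, and a_k = a_{k-1} + a_{k-2} for k >= 2. These are the Fibonacci numbers F_k.
Iterating from F_0 = 0, F_1 = 1:
F_0=0, F_1=1, F_2=1, F_3=2, F_4=3, F_5=5, F_6=8, F_7=13, F_8=21, F_9=34, ...
F_71 = 308061521170129.

308061521170129


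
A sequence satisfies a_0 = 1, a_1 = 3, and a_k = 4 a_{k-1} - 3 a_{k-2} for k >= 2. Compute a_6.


The characteristic equation is t^2 - 4 t + 3 = 0, with roots r_1 = 3 and r_2 = 1 (so c_1 = r_1 + r_2, c_2 = -r_1 r_2 as required).
One can use the closed form a_n = A r_1^n + B r_2^n, but direct iteration is more reliable:
a_0 = 1, a_1 = 3, a_2 = 9, a_3 = 27, a_4 = 81, a_5 = 243, a_6 = 729.
So a_6 = 729.

729


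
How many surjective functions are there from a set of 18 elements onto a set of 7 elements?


By inclusion-exclusion on which target elements are missed, the number of surjections from an n-set onto a k-set is
surj(n, k) = sum_{j=0}^{k} (-1)^j C(k, j) (k - j)^n.
Equivalently surj(n, k) = k! * S(n, k), where S(n, k) is the Stirling number of the second kind.
For n = 18, k = 7:
S(18, 7) = 197462483400, so
surj = 7! * 197462483400 = 5040 * 197462483400 = 995210916336000.

995210916336000


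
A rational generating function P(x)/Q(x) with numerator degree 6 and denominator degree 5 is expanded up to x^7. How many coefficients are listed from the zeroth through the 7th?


Expanding up to x^7 gives the coefficients for x^0, x^1, ..., x^7.
That is 7 + 1 = 8 coefficients in total.

8


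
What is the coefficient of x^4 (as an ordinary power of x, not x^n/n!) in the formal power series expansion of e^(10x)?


The exponential series is e^y = sum_{k>=0} y^k / k!. Substituting y = 10x gives
e^(10x) = sum_{k>=0} 10^k x^k / k!.
So the coefficient of x^n is a^n/n! with a = 10, n = 4:
10^4 / 4! = 10000/24 = 1250/3

1250/3


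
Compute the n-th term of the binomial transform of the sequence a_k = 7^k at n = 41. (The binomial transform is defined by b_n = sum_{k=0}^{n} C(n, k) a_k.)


With a_k = 7^k, b_n = sum_{k=0}^{n} C(n, k) 7^k = (1 + 7)^n by the binomial theorem.
For n = 41: (1 + 7)^41 = 8^41 = 10633823966279326983230456482242756608.

10633823966279326983230456482242756608


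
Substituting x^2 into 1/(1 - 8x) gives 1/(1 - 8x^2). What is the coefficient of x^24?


The coefficient of x^(2m) in 1/(1 - 8x^2) is 8^m.
With n = 24 = 2*12, the coefficient is 8^12 = 68719476736.

68719476736


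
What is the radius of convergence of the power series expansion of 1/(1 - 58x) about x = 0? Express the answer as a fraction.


Expanding 1/(1 - 58x) = sum_{k>=0} 58^k x^k, the series converges when |58x| < 1, i.e., |x| < 1/58.
So the radius of convergence is 1/58 = 1/58.

1/58


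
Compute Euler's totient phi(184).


phi(n) counts integers in [1, n] coprime to n. Using the multiplicative formula phi(n) = n * prod_{p | n} (1 - 1/p):
184 = 2^3 * 23, so
phi(184) = 184 * (1 - 1/2) * (1 - 1/23) = 88.

88


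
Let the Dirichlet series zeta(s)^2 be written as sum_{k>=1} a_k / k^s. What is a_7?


The Dirichlet convolution of the constant function 1 with itself gives (1 * 1)(k) = sum_{d | k} 1 = d(k), the number of positive divisors of k.
Since zeta(s) = sum_{k>=1} 1/k^s, we have zeta(s)^2 = sum_{k>=1} d(k)/k^s, so a_k = d(k).
For k = 7: the divisors are 1, 7.
Count = 2.

2


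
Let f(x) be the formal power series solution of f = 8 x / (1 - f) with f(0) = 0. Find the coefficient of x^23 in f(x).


Apply Lagrange inversion: f = 8 x * phi(f) with phi(t) = 1/(1 - t), so
[x^n] f = 8^n * (1/n) [t^(n-1)] phi(t)^n = 8^n * (1/n) [t^(n-1)] (1 - t)^(-n) = 8^n * (1/n) C(2n - 2, n - 1) = 8^n * C_{n-1}.
For n = 23: C_22 = C(44, 22) / 23 = 2104098963720/23 = 91482563640.
With the 8^23 = 590295810358705651712 factor, the coefficient is 590295810358705651712 * 91482563640 = 54001774037565661010770714951680.

54001774037565661010770714951680


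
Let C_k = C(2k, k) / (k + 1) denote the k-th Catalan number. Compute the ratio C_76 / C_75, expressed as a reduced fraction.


Using C_k = (2k)! / (k! (k+1)!), the ratio C_{k+1}/C_k simplifies to
C_{k+1}/C_k = [(2k+2)! / ((k+1)! (k+2)!)] * [k! (k+1)! / (2k)!]
 = (2k+2)(2k+1) / ((k+1)(k+2)) = 2(2k+1) / (k+2).
For k = 75: 2(2*75 + 1) / (75 + 2) = 302/77 = 302/77.

302/77


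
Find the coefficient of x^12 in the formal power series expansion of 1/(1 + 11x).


Write 1/(1 + c x) = 1/(1 - (-c) x) and apply the geometric-series identity
1/(1 - y) = sum_{k>=0} y^k to get 1/(1 + c x) = sum_{k>=0} (-c)^k x^k.
So the coefficient of x^k is (-c)^k = (-1)^k * c^k.
Here c = 11 and k = 12:
(-11)^12 = 1 * 3138428376721 = 3138428376721

3138428376721


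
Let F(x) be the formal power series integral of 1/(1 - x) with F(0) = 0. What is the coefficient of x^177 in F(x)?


1/(1 - x) = sum_{k>=0} x^k. Integrating termwise and using F(0) = 0 gives
F(x) = sum_{k>=0} x^(k+1) / (k+1) = sum_{m>=1} x^m / m = -ln(1 - x).
So the coefficient of x^177 is 1/177 = 1/177.

1/177


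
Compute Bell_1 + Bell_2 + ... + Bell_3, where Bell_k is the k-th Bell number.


Recall Bell_k counts set partitions of a k-set (with Bell_0 = 1 by convention).
Bell_1 through Bell_3: 1, 2, 5
Sum = 1 + 2 + 5 = 8.

8


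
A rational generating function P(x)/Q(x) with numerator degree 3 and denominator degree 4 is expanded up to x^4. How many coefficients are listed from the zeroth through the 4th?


Expanding up to x^4 gives the coefficients for x^0, x^1, ..., x^4.
That is 4 + 1 = 5 coefficients in total.

5


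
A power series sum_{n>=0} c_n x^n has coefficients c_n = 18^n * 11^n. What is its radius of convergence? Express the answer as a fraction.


By the root test (Cauchy-Hadamard), the radius is R = 1 / limsup_n |c_n|^(1/n).
Here |c_n|^(1/n) = (18^n * 11^n)^(1/n) = 18 * 11 = 198 for all n.
So R = 1/198 = 1/198.

1/198


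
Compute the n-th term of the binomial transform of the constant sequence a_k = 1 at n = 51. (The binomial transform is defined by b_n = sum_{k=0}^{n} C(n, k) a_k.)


With a_k = 1 for all k, b_n = sum_{k=0}^{n} C(n, k) = 2^n by the binomial theorem.
For n = 51: 2^51 = 2251799813685248.

2251799813685248


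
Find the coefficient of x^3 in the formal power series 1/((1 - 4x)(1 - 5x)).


By partial fractions or Cauchy convolution:
The coefficient equals sum_{k=0}^{3} 4^k * 5^(3-k).
= 369

369


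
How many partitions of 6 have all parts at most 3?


Using the generating function (1-x)^(-1)(1-x^2)^(-1)(1-x^3)^(-1),
the coefficient of x^6 counts these restricted partitions.
Result = 7

7


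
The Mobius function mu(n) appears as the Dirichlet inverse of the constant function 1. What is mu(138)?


138 = 2 * 3 * 23 (all distinct primes).
mu(138) = (-1)^3 = -1

-1


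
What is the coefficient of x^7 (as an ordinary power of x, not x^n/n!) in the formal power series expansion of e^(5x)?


The exponential series is e^y = sum_{k>=0} y^k / k!. Substituting y = 5x gives
e^(5x) = sum_{k>=0} 5^k x^k / k!.
So the coefficient of x^n is a^n/n! with a = 5, n = 7:
5^7 / 7! = 78125/5040 = 15625/1008

15625/1008


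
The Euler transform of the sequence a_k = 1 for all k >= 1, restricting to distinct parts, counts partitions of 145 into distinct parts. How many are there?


Partitions of 145 into distinct parts can be computed via generating function.
Product (1+x)(1+x^2)(1+x^3)...
The coefficient of x^145 = 13699699

13699699


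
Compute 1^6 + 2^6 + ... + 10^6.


This power sum has a closed form given by Faulhaber's formula
sum_{k=1}^{m} k^p = (1 / (p + 1)) * sum_{j=0}^{p} C(p + 1, j) B_j m^(p + 1 - j),
but for small m direct computation is fastest:
1 + 64 + 729 + 4096 + 15625 + 46656 + 117649 + 262144 + 531441 + 1000000 = 1978405.

1978405


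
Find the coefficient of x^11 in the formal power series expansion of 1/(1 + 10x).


Write 1/(1 + c x) = 1/(1 - (-c) x) and apply the geometric-series identity
1/(1 - y) = sum_{k>=0} y^k to get 1/(1 + c x) = sum_{k>=0} (-c)^k x^k.
So the coefficient of x^k is (-c)^k = (-1)^k * c^k.
Here c = 10 and k = 11:
(-10)^11 = -1 * 100000000000 = -100000000000

-100000000000


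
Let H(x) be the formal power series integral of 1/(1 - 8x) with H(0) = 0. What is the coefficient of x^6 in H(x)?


1/(1 - 8x) = sum_{k>=0} 8^k x^k. Integrating termwise with H(0) = 0:
H(x) = sum_{k>=0} 8^k x^(k+1) / (k+1) = sum_{m>=1} 8^(m-1) x^m / m.
For m = 6: 8^5/6 = 32768/6 = 16384/3.

16384/3


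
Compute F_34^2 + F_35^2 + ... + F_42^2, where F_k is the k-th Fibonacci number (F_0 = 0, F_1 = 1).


There is a standard identity sum_{k=0}^{N} F_k^2 = F_N * F_{N+1} (proved inductively from the telescoping relation F_k^2 = F_k F_{k+1} - F_{k-1} F_k). Then
sum_{k=34}^{42} F_k^2 = F_42 F_43 - F_33 F_34.
Computing: F_42 = 267914296, F_43 = 433494437, F_33 = 3524578, F_34 = 5702887.
Sum = 267914296 * 433494437 - 3524578 * 5702887 = 116119256638714666.

116119256638714666


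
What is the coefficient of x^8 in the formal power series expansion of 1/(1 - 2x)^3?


The general identity 1/(1 - c x)^r = sum_{k>=0} c^k C(k + r - 1, r - 1) x^k follows by substituting y = c x into 1/(1 - y)^r = sum_{k>=0} C(k + r - 1, r - 1) y^k.
For c = 2, r = 3, k = 8:
2^8 * C(10, 2) = 256 * 45 = 11520.

11520


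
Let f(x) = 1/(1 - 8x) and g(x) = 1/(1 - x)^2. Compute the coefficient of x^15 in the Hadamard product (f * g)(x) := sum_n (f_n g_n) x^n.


f has coefficients f_k = 8^k. For g = 1/(1 - x)^2 the coefficient is g_k = C(k + 1, 1) = k + 1. The Hadamard coefficient is (f * g)_k = 8^k * (k + 1).
For k = 15: 8^15 * 16 = 35184372088832 * 16 = 562949953421312.

562949953421312


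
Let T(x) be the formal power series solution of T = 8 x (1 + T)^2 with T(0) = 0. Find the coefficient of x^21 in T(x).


Apply the Lagrange inversion formula: if T = 8 x * phi(T) with phi(t) = (1 + t)^2, then [x^n] T = 8^n * (1/n) [t^(n-1)] phi(t)^n = 8^n * (1/n) [t^(n-1)] (1 + t)^(2n) = 8^n * (1/n) C(2n, n-1).
Using the identity C(2n, n-1) = C(2n, n) * n / (n+1), the unscaled factor equals C(2n, n) / (n+1) = C_n, the n-th Catalan number.
For n = 21: C_21 = C(42, 21) / 22 = 538257874440/22 = 24466267020.
With the 8^21 = 9223372036854775808 factor, the coefficient is 9223372036854775808 * 24466267020 = 225661483078490225880764252160.

225661483078490225880764252160


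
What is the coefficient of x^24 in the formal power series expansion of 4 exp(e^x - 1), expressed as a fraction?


exp(e^x - 1) is the exponential generating function for the Bell numbers Bell_k: exp(e^x - 1) = sum_{k>=0} Bell_k x^k / k!.
So the coefficient of x^24 in 4 exp(e^x - 1) is 4 Bell_24 / 24!.
Computing: Bell_24 = 445958869294805289 and 24! = 620448401733239439360000, giving
4 * 445958869294805289/620448401733239439360000 = 148652956431601763/51704033477769953280000.

148652956431601763/51704033477769953280000


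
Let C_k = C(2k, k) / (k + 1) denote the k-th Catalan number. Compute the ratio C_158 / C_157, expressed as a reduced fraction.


Using C_k = (2k)! / (k! (k+1)!), the ratio C_{k+1}/C_k simplifies to
C_{k+1}/C_k = [(2k+2)! / ((k+1)! (k+2)!)] * [k! (k+1)! / (2k)!]
 = (2k+2)(2k+1) / ((k+1)(k+2)) = 2(2k+1) / (k+2).
For k = 157: 2(2*157 + 1) / (157 + 2) = 630/159 = 210/53.

210/53


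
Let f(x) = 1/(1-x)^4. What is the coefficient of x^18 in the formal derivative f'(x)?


Differentiate: d/dx [ 1/(1-x)^r ] = r / (1-x)^(r+1).
Here r = 4, so f'(x) = 4 / (1-x)^5.
The expansion of 1/(1-x)^(r+1) has coefficient of x^n equal to C(n+r, r).
So the coefficient of x^18 in f'(x) is
4 * C(22, 4) = 4 * 7315 = 29260

29260


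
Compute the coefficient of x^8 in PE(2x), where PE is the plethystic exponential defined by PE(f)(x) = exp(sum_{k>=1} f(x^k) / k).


With f(x) = 2x, the exponent is sum_{k>=1} 2 x^k / k = 2 * (-ln(1 - x)). Exponentiating:
PE(2x) = exp(-2 ln(1 - x)) = 1/(1 - x)^2.
By the negative binomial expansion, [x^n] 1/(1 - x)^2 = C(n + 1, 1).
For n = 8: C(9, 1) = 9.

9


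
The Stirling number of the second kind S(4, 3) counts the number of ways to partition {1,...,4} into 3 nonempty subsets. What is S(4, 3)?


Using the explicit formula S(n,k) = (1/k!) sum_{j=0}^{k} (-1)^(k-j) C(k,j) j^n:
S(4, 3) = 6
Equivalently, S(n,k) is n! times the coefficient of x^n in the EGF (e^x - 1)^k / k!.

6


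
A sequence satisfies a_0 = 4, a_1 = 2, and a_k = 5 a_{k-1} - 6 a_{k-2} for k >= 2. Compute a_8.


The characteristic equation is t^2 - 5 t + 6 = 0, with roots r_1 = 3 and r_2 = 2 (so c_1 = r_1 + r_2, c_2 = -r_1 r_2 as required).
One can use the closed form a_n = A r_1^n + B r_2^n, but direct iteration is more reliable:
a_0 = 4, a_1 = 2, a_2 = -14, a_3 = -82, a_4 = -326, a_5 = -1138, a_6 = -3734, a_7 = -11842, a_8 = -36806.
So a_8 = -36806.

-36806


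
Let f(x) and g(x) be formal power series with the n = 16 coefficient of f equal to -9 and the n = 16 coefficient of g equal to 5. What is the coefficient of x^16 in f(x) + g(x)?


Addition of formal power series is termwise.
The coefficient of x^16 in f + g = -9 + 5
= -4

-4


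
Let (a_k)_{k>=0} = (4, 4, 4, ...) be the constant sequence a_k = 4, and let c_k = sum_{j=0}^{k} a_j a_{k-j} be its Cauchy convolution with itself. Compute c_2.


Since a_j = 4 for all j >= 0, the convolution sum becomes
c_k = sum_{j=0}^{k} 4 * 4 = 16 * (k + 1).
Equivalently, the generating function of (a_k) is 4/(1 - x) and its square is 16/(1 - x)^2 = sum_{k>=0} 16(k + 1) x^k.
For k = 2: 16 * 3 = 48.

48


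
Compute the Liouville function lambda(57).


The Liouville function is lambda(k) = (-1)^Omega(k), where Omega(k) counts the prime factors of k with multiplicity.
Factoring: 57 = 3 * 19, so Omega(57) = 2.
lambda(57) = (-1)^2 = 1.

1


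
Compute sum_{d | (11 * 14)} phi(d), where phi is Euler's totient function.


First, 11 * 14 = 154. One classical identity is sum_{d | n} phi(d) = n (each k in [1, n] has a unique gcd with n, and among the k's with gcd(k, n) = n/d there are phi(d) of them). So the sum equals 154. We also verify directly:
Divisors of 154: 1, 2, 7, 11, 14, 22, 77, 154.
phi values: 1, 1, 6, 10, 6, 10, 60, 60.
Sum = 154.

154


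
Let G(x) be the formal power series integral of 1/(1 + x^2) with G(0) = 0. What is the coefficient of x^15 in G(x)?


1/(1 + x^2) = sum_{j>=0} (-1)^j x^(2j). Integrating termwise with G(0) = 0:
G(x) = sum_{j>=0} (-1)^j x^(2j+1) / (2j+1) = arctan(x).
Only odd powers are nonzero. For x^15 write 15 = 2*7 + 1, giving
(-1)^7 / 15 = -1/15 = -1/15.

-1/15


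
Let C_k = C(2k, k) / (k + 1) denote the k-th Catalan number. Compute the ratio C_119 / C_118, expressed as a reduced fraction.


Using C_k = (2k)! / (k! (k+1)!), the ratio C_{k+1}/C_k simplifies to
C_{k+1}/C_k = [(2k+2)! / ((k+1)! (k+2)!)] * [k! (k+1)! / (2k)!]
 = (2k+2)(2k+1) / ((k+1)(k+2)) = 2(2k+1) / (k+2).
For k = 118: 2(2*118 + 1) / (118 + 2) = 474/120 = 79/20.

79/20


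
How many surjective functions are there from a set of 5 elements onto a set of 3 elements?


By inclusion-exclusion on which target elements are missed, the number of surjections from an n-set onto a k-set is
surj(n, k) = sum_{j=0}^{k} (-1)^j C(k, j) (k - j)^n.
Equivalently surj(n, k) = k! * S(n, k), where S(n, k) is the Stirling number of the second kind.
For n = 5, k = 3:
S(5, 3) = 25, so
surj = 3! * 25 = 6 * 25 = 150.

150


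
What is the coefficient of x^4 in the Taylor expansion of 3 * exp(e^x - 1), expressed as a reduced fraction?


exp(e^x - 1) = sum_{k>=0} Bell_k x^k / k!, where Bell_k is the k-th Bell number.
So the coefficient of x^4 is 3 * Bell_4 / 4!.
Computing: Bell_4 = 15 and 4! = 24, giving
3 * 15/24 = 15/8.

15/8


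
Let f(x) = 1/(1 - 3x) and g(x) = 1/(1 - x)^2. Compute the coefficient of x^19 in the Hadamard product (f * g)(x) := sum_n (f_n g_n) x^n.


f has coefficients f_k = 3^k. For g = 1/(1 - x)^2 the coefficient is g_k = C(k + 1, 1) = k + 1. The Hadamard coefficient is (f * g)_k = 3^k * (k + 1).
For k = 19: 3^19 * 20 = 1162261467 * 20 = 23245229340.

23245229340


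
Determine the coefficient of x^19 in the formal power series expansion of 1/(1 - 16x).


The geometric series identity gives 1/(1 - c x) = sum_{k>=0} c^k x^k, so the coefficient of x^k is c^k.
Here c = 16 and k = 19.
Computing: 16^19 = 75557863725914323419136

75557863725914323419136


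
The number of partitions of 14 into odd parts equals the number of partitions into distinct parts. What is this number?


Computing partitions of 14 into odd parts (1, 3, 5, ...):
Using the generating function prod_{k>=0} 1/(1-x^(2k+1)),
the count is 22

22


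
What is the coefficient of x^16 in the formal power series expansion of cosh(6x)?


The Maclaurin series is cosh(t) = sum_{m>=0} t^(2m) / (2m)!, so substituting t = 6x, only even powers of x are nonzero, with coefficient of x^(2m) equal to 6^(2m) / (2m)!.
For x^16 the coefficient is 6^16/16! = 2821109907456/20922789888000 = 118098/875875.

118098/875875


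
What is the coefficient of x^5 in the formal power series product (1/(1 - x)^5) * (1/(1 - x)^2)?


Combine the factors: (1/(1 - x)^5) * (1/(1 - x)^2) = 1/(1 - x)^7.
Then use 1/(1 - x)^r = sum_{k>=0} C(k + r - 1, r - 1) x^k with r = 7 and k = 5:
C(11, 6) = 462.

462


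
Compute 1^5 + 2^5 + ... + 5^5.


This power sum has a closed form given by Faulhaber's formula
sum_{k=1}^{m} k^p = (1 / (p + 1)) * sum_{j=0}^{p} C(p + 1, j) B_j m^(p + 1 - j),
but for small m direct computation is fastest:
1 + 32 + 243 + 1024 + 3125 = 4425.

4425


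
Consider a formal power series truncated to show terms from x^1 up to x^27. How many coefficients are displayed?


From x^1 to x^27 inclusive, the count is 27 - 1 + 1 = 27.

27


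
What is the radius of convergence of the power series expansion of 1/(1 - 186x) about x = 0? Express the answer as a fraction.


Expanding 1/(1 - 186x) = sum_{k>=0} 186^k x^k, the series converges when |186x| < 1, i.e., |x| < 1/186.
So the radius of convergence is 1/186 = 1/186.

1/186


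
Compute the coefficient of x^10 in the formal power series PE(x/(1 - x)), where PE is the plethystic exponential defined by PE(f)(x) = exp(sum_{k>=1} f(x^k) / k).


For f(x) = x/(1 - x) we have
sum_{k>=1} f(x^k) / k = sum_{k>=1} (1/k) * x^k / (1 - x^k) = sum_{k, m >= 1} x^(k m) / k,
which after exponentiating simplifies to
PE(x/(1 - x)) = prod_{k>=1} 1 / (1 - x^k).
This is the generating function for the partition function p(n), so the coefficient of x^10 is p(10).
Computing p(10) by dynamic programming over parts 1, 2, ..., 10: p(10) = 42.

42


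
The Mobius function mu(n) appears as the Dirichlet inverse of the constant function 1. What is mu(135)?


135 has a squared prime factor, so mu(135) = 0.
Factorization reveals a repeated prime.

0


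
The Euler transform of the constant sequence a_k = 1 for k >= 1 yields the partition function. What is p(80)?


The Euler transform converts the sequence a_k = 1 into the number of integer partitions.
Using the recurrence or dynamic programming:
p(80) = 15796476

15796476


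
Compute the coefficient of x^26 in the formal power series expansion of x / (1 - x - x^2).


Let f(x) = sum_{k>=0} a_k x^k. Multiplying f(x) * (1 - x - x^2) = x and matching coefficients gives a_0 = 0, a_1 = 1, and a_k = a_{k-1} + a_{k-2} for k >= 2. These are the Fibonacci numbers F_k.
Iterating from F_0 = 0, F_1 = 1:
F_0=0, F_1=1, F_2=1, F_3=2, F_4=3, F_5=5, F_6=8, F_7=13, F_8=21, F_9=34, ...
F_26 = 121393.

121393


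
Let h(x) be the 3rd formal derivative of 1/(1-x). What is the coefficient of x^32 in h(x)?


Differentiating 3 times: d^3/dx^3 [1/(1-x)] = 3!/(1-x)^4.
The expansion 1/(1-x)^4 = sum_{k>=0} C(k+3, 3) x^k, so the coefficient of x^n in 3!/(1-x)^4 is 3! * C(n+3, 3).
For n = 32: 6 * C(35, 3) = 6 * 6545 = 39270

39270


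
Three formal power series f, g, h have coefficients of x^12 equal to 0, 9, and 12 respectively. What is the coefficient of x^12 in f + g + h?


Series addition is componentwise:
0 + 9 + 12
= 21

21


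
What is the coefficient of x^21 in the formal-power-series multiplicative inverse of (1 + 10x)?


The inverse is 1/(1 + 10x). Apply the geometric identity 1/(1 - y) = sum_{k>=0} y^k with y = -10x:
1/(1 + 10x) = sum_{k>=0} (-10)^k x^k.
So the coefficient of x^21 is (-10)^21 = -1000000000000000000000.

-1000000000000000000000


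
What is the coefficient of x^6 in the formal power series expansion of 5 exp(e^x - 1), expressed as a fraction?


exp(e^x - 1) is the exponential generating function for the Bell numbers Bell_k: exp(e^x - 1) = sum_{k>=0} Bell_k x^k / k!.
So the coefficient of x^6 in 5 exp(e^x - 1) is 5 Bell_6 / 6!.
Computing: Bell_6 = 203 and 6! = 720, giving
5 * 203/720 = 203/144.

203/144


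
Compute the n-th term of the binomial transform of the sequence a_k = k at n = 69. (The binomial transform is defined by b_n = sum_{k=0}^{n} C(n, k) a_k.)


With a_k = k, b_n = sum_{k=0}^{n} C(n, k) k. Using k * C(n, k) = n * C(n-1, k-1) gives b_n = n * sum_{k>=1} C(n-1, k-1) = n * 2^(n-1).
For n = 69: 69 * 2^68 = 69 * 295147905179352825856 = 20365205457375344984064.

20365205457375344984064


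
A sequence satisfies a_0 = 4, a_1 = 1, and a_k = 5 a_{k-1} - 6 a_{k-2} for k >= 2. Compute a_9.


The characteristic equation is t^2 - 5 t + 6 = 0, with roots r_1 = 2 and r_2 = 3 (so c_1 = r_1 + r_2, c_2 = -r_1 r_2 as required).
One can use the closed form a_n = A r_1^n + B r_2^n, but direct iteration is more reliable:
a_0 = 4, a_1 = 1, a_2 = -19, a_3 = -101, a_4 = -391, a_5 = -1349, a_6 = -4399, a_7 = -13901, a_8 = -43111, a_9 = -132149.
So a_9 = -132149.

-132149


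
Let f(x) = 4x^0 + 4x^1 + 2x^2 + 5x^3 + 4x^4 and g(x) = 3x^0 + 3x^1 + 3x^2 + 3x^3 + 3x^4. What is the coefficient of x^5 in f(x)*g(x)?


Cauchy product at x^5:
4*3 + 2*3 + 5*3 + 4*3
= 45

45


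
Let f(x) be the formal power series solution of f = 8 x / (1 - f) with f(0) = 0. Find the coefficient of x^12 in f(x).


Apply Lagrange inversion: f = 8 x * phi(f) with phi(t) = 1/(1 - t), so
[x^n] f = 8^n * (1/n) [t^(n-1)] phi(t)^n = 8^n * (1/n) [t^(n-1)] (1 - t)^(-n) = 8^n * (1/n) C(2n - 2, n - 1) = 8^n * C_{n-1}.
For n = 12: C_11 = C(22, 11) / 12 = 705432/12 = 58786.
With the 8^12 = 68719476736 factor, the coefficient is 68719476736 * 58786 = 4039743159402496.

4039743159402496


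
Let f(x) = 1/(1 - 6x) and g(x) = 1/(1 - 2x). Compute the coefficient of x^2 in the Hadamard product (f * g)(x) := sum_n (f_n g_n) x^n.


f has coefficients f_k = 6^k and g has coefficients g_k = 2^k, so the Hadamard product has coefficient (f*g)_k = 6^k * 2^k = 12^k.
For k = 2: 12^2 = 144.

144


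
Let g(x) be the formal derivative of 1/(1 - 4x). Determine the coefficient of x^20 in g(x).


Differentiate termwise: d/dx sum_{k>=0} 4^k x^k = sum_{k>=1} k 4^k x^(k-1) = sum_{j>=0} (j+1) 4^(j+1) x^j.
Equivalently, d/dx [1/(1 - 4x)] = 4/(1 - 4x)^2.
For j = 20: 21 * 4^21 = 21 * 4398046511104 = 92358976733184.

92358976733184


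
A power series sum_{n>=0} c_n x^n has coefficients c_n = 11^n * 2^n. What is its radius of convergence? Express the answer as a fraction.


By the root test (Cauchy-Hadamard), the radius is R = 1 / limsup_n |c_n|^(1/n).
Here |c_n|^(1/n) = (11^n * 2^n)^(1/n) = 11 * 2 = 22 for all n.
So R = 1/22 = 1/22.

1/22


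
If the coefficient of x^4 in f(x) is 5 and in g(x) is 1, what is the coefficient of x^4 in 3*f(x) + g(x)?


Scalar multiplication scales coefficients: 3 * 5 = 15.
Then add the g coefficient: 15 + 1
= 16

16


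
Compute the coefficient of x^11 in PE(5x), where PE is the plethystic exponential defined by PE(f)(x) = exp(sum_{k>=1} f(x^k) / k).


With f(x) = 5x, the exponent is sum_{k>=1} 5 x^k / k = 5 * (-ln(1 - x)). Exponentiating:
PE(5x) = exp(-5 ln(1 - x)) = 1/(1 - x)^5.
By the negative binomial expansion, [x^n] 1/(1 - x)^5 = C(n + 4, 4).
For n = 11: C(15, 4) = 1365.

1365


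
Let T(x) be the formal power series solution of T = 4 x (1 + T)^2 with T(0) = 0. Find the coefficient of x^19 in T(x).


Apply the Lagrange inversion formula: if T = 4 x * phi(T) with phi(t) = (1 + t)^2, then [x^n] T = 4^n * (1/n) [t^(n-1)] phi(t)^n = 4^n * (1/n) [t^(n-1)] (1 + t)^(2n) = 4^n * (1/n) C(2n, n-1).
Using the identity C(2n, n-1) = C(2n, n) * n / (n+1), the unscaled factor equals C(2n, n) / (n+1) = C_n, the n-th Catalan number.
For n = 19: C_19 = C(38, 19) / 20 = 35345263800/20 = 1767263190.
With the 4^19 = 274877906944 factor, the coefficient is 274877906944 * 1767263190 = 485781606686376591360.

485781606686376591360


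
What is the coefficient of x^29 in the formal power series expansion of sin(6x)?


The Maclaurin series is sin(t) = sum_{k>=0} (-1)^k t^(2k+1) / (2k+1)!, so substituting t = 6x, only odd powers of x are nonzero, with coefficient of x^(2k+1) equal to (-1)^k 6^(2k+1) / (2k+1)!.
Write 29 = 2*14 + 1, giving the coefficient (-1)^14 * 6^29 / 29! = 36845653286788892983296/8841761993739701954543616000000 = 688747536/165277074603265625.

688747536/165277074603265625
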